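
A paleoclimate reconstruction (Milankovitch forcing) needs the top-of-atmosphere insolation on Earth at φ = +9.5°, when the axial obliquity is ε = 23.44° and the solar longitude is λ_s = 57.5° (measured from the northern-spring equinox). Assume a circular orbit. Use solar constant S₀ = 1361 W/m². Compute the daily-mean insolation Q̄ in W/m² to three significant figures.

Solar declination: sin δ = sin ε · sin λ_s = sin 23.44° × sin 57.5° = 0.33549, so δ = +19.602°.
cos H₀ = −tan(+9.5°) tan(+19.602°) = -0.0596, H₀ = 1.6304 rad.
Bracket: H₀ sin φ sin δ + cos φ cos δ sin H₀ = 1.6304×0.16505×0.33549 + 0.98629×0.94204×0.99822 = 0.090280 + 0.927471 = 1.017751.
Q̄ = (S₀/π) × [bracket] = (1361/π) × 1.017751 = 440.9 W/m².

Q̄ ≈ 441 W/m²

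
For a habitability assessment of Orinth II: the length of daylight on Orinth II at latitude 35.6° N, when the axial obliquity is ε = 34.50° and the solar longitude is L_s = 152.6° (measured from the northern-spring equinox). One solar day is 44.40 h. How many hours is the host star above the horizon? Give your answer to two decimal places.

24.95 h

Solar declination: sin δ = sin ε · sin L_s = sin 34.50° × sin 152.6° = 0.26066, so δ = +15.109°.
cos h₀ = −tan ϕ · tan δ = −tan(+35.6°) × tan(+15.109°) = -0.1933, so h₀ = 1.7653 rad = 101.15°.
Daylight = 2h₀/(2π) × 44.40 h = (1.7653/π) × 44.40 = 24.95 h.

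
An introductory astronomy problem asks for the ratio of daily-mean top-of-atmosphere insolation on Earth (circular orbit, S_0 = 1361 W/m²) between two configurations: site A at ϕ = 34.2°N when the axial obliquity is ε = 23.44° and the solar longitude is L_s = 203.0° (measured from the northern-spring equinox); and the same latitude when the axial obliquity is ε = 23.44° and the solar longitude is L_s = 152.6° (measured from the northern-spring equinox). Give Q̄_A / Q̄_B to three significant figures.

Q̄_A / Q̄_B ≈ 0.698

— Configuration A (ϕ=+34.2°):
Solar declination: sin δ = sin ε · sin L_s = sin 23.44° × sin 203.0° = -0.15543, so δ = -8.942°.
cos h₀ = −tan(+34.2°) tan(-8.942°) = 0.1069, h₀ = 1.4637 rad.
Bracket: h₀ sin ϕ sin δ + cos ϕ cos δ sin h₀ = 1.4637×0.56208×-0.15543 + 0.82708×0.98785×0.99427 = -0.127875 + 0.812349 = 0.684474.
Q̄ = (S_0/π) × [bracket] = (1361/π) × 0.684474 = 296.53 W/m².
— Configuration B (ϕ=+34.2°):
Solar declination: sin δ = sin ε · sin L_s = sin 23.44° × sin 152.6° = 0.18306, so δ = +10.548°.
cos h₀ = −tan(+34.2°) tan(+10.548°) = -0.1265, h₀ = 1.6977 rad.
Bracket: h₀ sin ϕ sin δ + cos ϕ cos δ sin h₀ = 1.6977×0.56208×0.18306 + 0.82708×0.98310×0.99196 = 0.174684 + 0.806565 = 0.981249.
Q̄ = (S_0/π) × [bracket] = (1361/π) × 0.981249 = 425.10 W/m².
Ratio Q̄_A / Q̄_B = 296.53 / 425.10 = 0.6976.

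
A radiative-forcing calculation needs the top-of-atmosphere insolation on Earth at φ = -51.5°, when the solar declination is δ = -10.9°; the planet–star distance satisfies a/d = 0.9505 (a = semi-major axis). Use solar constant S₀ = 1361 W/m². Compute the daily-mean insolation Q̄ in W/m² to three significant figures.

Q̄ ≈ 337 W/m²

cos H₀ = −tan(-51.5°) tan(-10.900°) = -0.2421, H₀ = 1.8153 rad.
Bracket: H₀ sin φ sin δ + cos φ cos δ sin H₀ = 1.8153×-0.78261×-0.18910 + 0.62251×0.98196×0.97025 = 0.268649 + 0.593094 = 0.861743.
Inverse-square distance factor (a/d)² = 0.9505² = 0.903450.
Q̄ = (S₀/π) × 0.903450 × [bracket] = (1361/π) × 0.903450 × 0.861743 = 337.3 W/m².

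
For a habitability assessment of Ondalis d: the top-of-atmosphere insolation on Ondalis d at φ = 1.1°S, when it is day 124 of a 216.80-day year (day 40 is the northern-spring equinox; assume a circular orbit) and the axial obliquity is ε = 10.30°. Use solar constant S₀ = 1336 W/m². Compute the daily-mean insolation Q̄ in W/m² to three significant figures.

Solar longitude: λ_s = 360° × (124 − 40)/216.80 = 139.483°.
sin δ = sin 10.30° × sin 139.483° = 0.11616, so δ = +6.671°.
cos H₀ = −tan(-1.1°) tan(+6.671°) = 0.0022, H₀ = 1.5686 rad.
Bracket: H₀ sin φ sin δ + cos φ cos δ sin H₀ = 1.5686×-0.01920×0.11616 + 0.99982×0.99323×1.00000 = -0.003498 + 0.993051 = 0.989553.
Q̄ = (S₀/π) × [bracket] = (1336/π) × 0.989553 = 420.8 W/m².

Q̄ ≈ 421 W/m²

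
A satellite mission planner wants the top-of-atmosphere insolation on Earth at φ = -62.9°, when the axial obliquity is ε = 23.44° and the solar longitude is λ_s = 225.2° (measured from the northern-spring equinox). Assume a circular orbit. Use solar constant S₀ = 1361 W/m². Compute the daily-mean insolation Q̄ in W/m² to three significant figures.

Q̄ ≈ 393 W/m²

Solar declination: sin δ = sin ε · sin λ_s = sin 23.44° × sin 225.2° = -0.28226, so δ = -16.395°.
cos H₀ = −tan(-62.9°) tan(-16.395°) = -0.5750, H₀ = 2.1834 rad.
Bracket: H₀ sin φ sin δ + cos φ cos δ sin H₀ = 2.1834×-0.89021×-0.28226 + 0.45554×0.95934×0.81818 = 0.548624 + 0.357559 = 0.906183.
Q̄ = (S₀/π) × [bracket] = (1361/π) × 0.906183 = 392.6 W/m².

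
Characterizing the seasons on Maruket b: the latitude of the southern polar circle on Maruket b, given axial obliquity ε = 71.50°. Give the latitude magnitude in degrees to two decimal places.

18.50°

The polar circle is the lowest latitude that experiences at least one full rotation of continuous darkness at the northern-summer solstice; it lies at |φ| = 90° − ε = 90° − 71.50° = 18.50°.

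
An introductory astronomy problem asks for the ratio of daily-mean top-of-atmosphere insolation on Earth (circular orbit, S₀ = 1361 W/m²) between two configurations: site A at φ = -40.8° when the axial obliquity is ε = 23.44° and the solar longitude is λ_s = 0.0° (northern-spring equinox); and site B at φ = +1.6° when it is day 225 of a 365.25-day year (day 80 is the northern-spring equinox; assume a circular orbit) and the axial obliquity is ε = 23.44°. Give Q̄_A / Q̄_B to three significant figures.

Q̄_A / Q̄_B ≈ 0.772

— Configuration A (φ=-40.8°):
Solar declination: sin δ = sin ε · sin λ_s = sin 23.44° × sin 0.0° = 0.00000, so δ = +0.000°.
cos H₀ = −tan(-40.8°) tan(+0.000°) = 0.0000, H₀ = 1.5708 rad.
Bracket: H₀ sin φ sin δ + cos φ cos δ sin H₀ = 1.5708×-0.65342×0.00000 + 0.75700×1.00000×1.00000 = -0.000000 + 0.757000 = 0.757000.
Q̄ = (S₀/π) × [bracket] = (1361/π) × 0.757000 = 327.95 W/m².
— Configuration B (φ=+1.6°):
Solar longitude: λ_s = 360° × (225 − 80)/365.25 = 142.916°.
sin δ = sin 23.44° × sin 142.916° = 0.23986, so δ = +13.878°.
cos H₀ = −tan(+1.6°) tan(+13.878°) = -0.0069, H₀ = 1.5777 rad.
Bracket: H₀ sin φ sin δ + cos φ cos δ sin H₀ = 1.5777×0.02792×0.23986 + 0.99961×0.97081×0.99998 = 0.010566 + 0.970412 = 0.980978.
Q̄ = (S₀/π) × [bracket] = (1361/π) × 0.980978 = 424.98 W/m².
Ratio Q̄_A / Q̄_B = 327.95 / 424.98 = 0.7717.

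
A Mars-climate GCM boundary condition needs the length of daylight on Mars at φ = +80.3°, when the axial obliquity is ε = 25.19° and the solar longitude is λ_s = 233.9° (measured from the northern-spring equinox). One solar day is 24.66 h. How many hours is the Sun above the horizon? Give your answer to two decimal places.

Solar declination: sin δ = sin ε · sin λ_s = sin 25.19° × sin 233.9° = -0.34390, so δ = -20.115°.
cos H₀ = −tan φ · tan δ = 2.1426 ≥ 1, so the Sun never rises (polar night) and H₀ = 0.
Daylight = 2H₀/(2π) × 24.66 h = (0.0000/π) × 24.66 = 0.00 h.

0.00 h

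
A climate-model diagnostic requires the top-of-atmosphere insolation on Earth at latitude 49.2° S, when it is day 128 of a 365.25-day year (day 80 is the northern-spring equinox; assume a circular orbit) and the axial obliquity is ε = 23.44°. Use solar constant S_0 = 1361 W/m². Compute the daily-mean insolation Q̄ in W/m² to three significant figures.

Solar longitude: L_s = 360° × (128 − 80)/365.25 = 47.310°.
sin δ = sin 23.44° × sin 47.310° = 0.29239, so δ = +17.001°.
cos h₀ = −tan(-49.2°) tan(+17.001°) = 0.3542, h₀ = 1.2087 rad.
Bracket: h₀ sin ϕ sin δ + cos ϕ cos δ sin h₀ = 1.2087×-0.75700×0.29239 + 0.65342×0.95630×0.93516 = -0.267533 + 0.584349 = 0.316816.
Q̄ = (S_0/π) × [bracket] = (1361/π) × 0.316816 = 137.3 W/m².

Q̄ ≈ 137 W/m²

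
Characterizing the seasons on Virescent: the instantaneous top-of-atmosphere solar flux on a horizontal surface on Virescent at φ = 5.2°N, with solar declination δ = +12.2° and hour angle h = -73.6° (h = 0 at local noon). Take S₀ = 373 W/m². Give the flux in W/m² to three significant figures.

cos θ_z = sin φ sin δ + cos φ cos δ cos h = 0.019153 + 0.274829 = 0.293982.
Flux = S₀ · cos θ_z = 373 × 0.293982 = 109.7 W/m².

110 W/m²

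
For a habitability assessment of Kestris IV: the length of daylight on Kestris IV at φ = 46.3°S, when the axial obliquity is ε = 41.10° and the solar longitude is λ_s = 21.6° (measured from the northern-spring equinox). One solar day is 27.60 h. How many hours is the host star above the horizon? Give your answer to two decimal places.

11.48 h

Solar declination: sin δ = sin ε · sin λ_s = sin 41.10° × sin 21.6° = 0.24200, so δ = +14.004°.
cos H₀ = −tan φ · tan δ = −tan(-46.3°) × tan(+14.004°) = 0.2610, so H₀ = 1.3067 rad = 74.87°.
Daylight = 2H₀/(2π) × 27.60 h = (1.3067/π) × 27.60 = 11.48 h.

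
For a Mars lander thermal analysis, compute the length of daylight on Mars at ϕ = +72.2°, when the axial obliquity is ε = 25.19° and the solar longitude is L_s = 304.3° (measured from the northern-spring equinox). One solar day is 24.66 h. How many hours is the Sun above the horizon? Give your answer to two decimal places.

Solar declination: sin δ = sin ε · sin L_s = sin 25.19° × sin 304.3° = -0.35161, so δ = -20.586°.
cos h₀ = −tan ϕ · tan δ = 1.1698 ≥ 1, so the Sun never rises (polar night) and h₀ = 0.
Daylight = 2h₀/(2π) × 24.66 h = (0.0000/π) × 24.66 = 0.00 h.

0.00 h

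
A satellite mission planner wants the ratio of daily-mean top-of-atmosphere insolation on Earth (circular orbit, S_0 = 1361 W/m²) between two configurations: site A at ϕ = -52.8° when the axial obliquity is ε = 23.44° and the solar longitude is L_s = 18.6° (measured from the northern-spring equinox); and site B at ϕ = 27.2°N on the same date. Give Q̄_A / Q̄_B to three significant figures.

Q̄_A / Q̄_B ≈ 0.461

— Configuration A (ϕ=-52.8°):
Solar declination: sin δ = sin ε · sin L_s = sin 23.44° × sin 18.6° = 0.12688, so δ = +7.289°.
cos h₀ = −tan(-52.8°) tan(+7.289°) = 0.1685, h₀ = 1.4015 rad.
Bracket: h₀ sin ϕ sin δ + cos ϕ cos δ sin h₀ = 1.4015×-0.79653×0.12688 + 0.60460×0.99192×0.98570 = -0.141641 + 0.591139 = 0.449498.
Q̄ = (S_0/π) × [bracket] = (1361/π) × 0.449498 = 194.73 W/m².
— Configuration B (ϕ=+27.2°):
cos h₀ = −tan(+27.2°) tan(+7.289°) = -0.0657, h₀ = 1.6366 rad.
Bracket: h₀ sin ϕ sin δ + cos ϕ cos δ sin h₀ = 1.6366×0.45710×0.12688 + 0.88942×0.99192×0.99784 = 0.094918 + 0.880328 = 0.975246.
Q̄ = (S_0/π) × [bracket] = (1361/π) × 0.975246 = 422.50 W/m².
Ratio Q̄_A / Q̄_B = 194.73 / 422.50 = 0.4609.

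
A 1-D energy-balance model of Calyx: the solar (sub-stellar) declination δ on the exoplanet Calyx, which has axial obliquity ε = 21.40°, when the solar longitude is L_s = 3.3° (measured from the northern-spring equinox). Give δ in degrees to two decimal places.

δ = +1.20°

sin δ = sin ε · sin L_s = sin 21.40° × sin 3.3° = 0.021004.
δ = arcsin(0.021004) = +1.20°.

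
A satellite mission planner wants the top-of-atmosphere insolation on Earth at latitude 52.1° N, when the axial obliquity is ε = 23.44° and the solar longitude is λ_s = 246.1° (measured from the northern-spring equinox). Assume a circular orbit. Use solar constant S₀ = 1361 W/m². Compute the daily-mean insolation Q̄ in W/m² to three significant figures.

Solar declination: sin δ = sin ε · sin λ_s = sin 23.44° × sin 246.1° = -0.36368, so δ = -21.326°.
cos H₀ = −tan(+52.1°) tan(-21.326°) = 0.5015, H₀ = 1.0455 rad.
Bracket: H₀ sin φ sin δ + cos φ cos δ sin H₀ = 1.0455×0.78908×-0.36368 + 0.61429×0.93152×0.86515 = -0.300030 + 0.495059 = 0.195029.
Q̄ = (S₀/π) × [bracket] = (1361/π) × 0.195029 = 84.49 W/m².

Q̄ ≈ 84.5 W/m²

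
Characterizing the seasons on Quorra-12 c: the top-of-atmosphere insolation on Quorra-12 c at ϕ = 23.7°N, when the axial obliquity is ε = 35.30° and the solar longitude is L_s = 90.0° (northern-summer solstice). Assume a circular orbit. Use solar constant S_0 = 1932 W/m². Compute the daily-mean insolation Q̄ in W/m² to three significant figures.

Solar declination: sin δ = sin ε · sin L_s = sin 35.30° × sin 90.0° = 0.57786, so δ = +35.300°.
cos h₀ = −tan(+23.7°) tan(+35.300°) = -0.3108, h₀ = 1.8868 rad.
Bracket: h₀ sin ϕ sin δ + cos ϕ cos δ sin h₀ = 1.8868×0.40195×0.57786 + 0.91566×0.81614×0.95047 = 0.438249 + 0.710293 = 1.148542.
Q̄ = (S_0/π) × [bracket] = (1932/π) × 1.148542 = 706.3 W/m².

Q̄ ≈ 706 W/m²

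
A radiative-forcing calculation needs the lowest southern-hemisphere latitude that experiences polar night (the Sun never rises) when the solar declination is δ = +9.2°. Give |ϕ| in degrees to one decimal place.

|ϕ| = 80.8°

Polar night requires cos h₀ = −tan ϕ tan δ ≥ 1, i.e. tan ϕ tan δ ≤ −1.
The boundary is |tan ϕ| · |tan δ| = 1, so |ϕ| = 90° − |δ| = 90° − 9.2° = 80.8° in the southern hemisphere.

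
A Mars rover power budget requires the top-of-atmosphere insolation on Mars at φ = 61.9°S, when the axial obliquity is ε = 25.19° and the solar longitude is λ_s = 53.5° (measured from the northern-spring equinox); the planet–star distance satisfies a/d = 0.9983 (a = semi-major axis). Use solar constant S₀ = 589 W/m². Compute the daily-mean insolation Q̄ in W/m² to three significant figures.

Q̄ ≈ 14.2 W/m²

Solar declination: sin δ = sin ε · sin λ_s = sin 25.19° × sin 53.5° = 0.34214, so δ = +20.007°.
cos H₀ = −tan(-61.9°) tan(+20.007°) = 0.6819, H₀ = 0.8204 rad.
Bracket: H₀ sin φ sin δ + cos φ cos δ sin H₀ = 0.8204×-0.88213×0.34214 + 0.47101×0.93965×0.73142 = -0.247607 + 0.323715 = 0.076108.
Inverse-square distance factor (a/d)² = 0.9983² = 0.996603.
Q̄ = (S₀/π) × 0.996603 × [bracket] = (589/π) × 0.996603 × 0.076108 = 14.22 W/m².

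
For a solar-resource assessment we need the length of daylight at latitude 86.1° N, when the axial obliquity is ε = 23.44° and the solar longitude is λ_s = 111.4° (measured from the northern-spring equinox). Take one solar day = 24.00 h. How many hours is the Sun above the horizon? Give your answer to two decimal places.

24.00 h

Solar declination: sin δ = sin ε · sin λ_s = sin 23.44° × sin 111.4° = 0.37036, so δ = +21.738°.
Sunrise equation: cos H₀ = −tan φ · tan δ = -5.8486 ≤ −1, so the Sun never sets (polar day) and H₀ = π.
Daylight = 2H₀/(2π) × 24.00 h = (3.1416/π) × 24.00 = 24.00 h.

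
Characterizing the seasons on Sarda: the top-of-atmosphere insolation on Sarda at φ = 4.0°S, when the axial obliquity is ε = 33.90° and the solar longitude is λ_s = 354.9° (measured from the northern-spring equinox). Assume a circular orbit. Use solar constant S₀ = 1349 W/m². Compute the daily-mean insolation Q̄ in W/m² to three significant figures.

Q̄ ≈ 430 W/m²

Solar declination: sin δ = sin ε · sin λ_s = sin 33.90° × sin 354.9° = -0.04958, so δ = -2.842°.
cos H₀ = −tan(-4.0°) tan(-2.842°) = -0.0035, H₀ = 1.5743 rad.
Bracket: H₀ sin φ sin δ + cos φ cos δ sin H₀ = 1.5743×-0.06976×-0.04958 + 0.99756×0.99877×0.99999 = 0.005445 + 0.996323 = 1.001768.
Q̄ = (S₀/π) × [bracket] = (1349/π) × 1.001768 = 430.2 W/m².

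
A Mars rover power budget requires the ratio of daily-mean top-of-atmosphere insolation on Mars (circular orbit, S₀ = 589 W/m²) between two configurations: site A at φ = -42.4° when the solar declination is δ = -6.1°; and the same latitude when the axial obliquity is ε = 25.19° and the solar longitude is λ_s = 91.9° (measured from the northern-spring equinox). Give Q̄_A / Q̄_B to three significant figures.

Q̄_A / Q̄_B ≈ 3.03

— Configuration A (φ=-42.4°):
cos H₀ = −tan(-42.4°) tan(-6.100°) = -0.0976, H₀ = 1.6685 rad.
Bracket: H₀ sin φ sin δ + cos φ cos δ sin H₀ = 1.6685×-0.67430×-0.10626 + 0.73846×0.99434×0.99523 = 0.119550 + 0.730778 = 0.850328.
Q̄ = (S₀/π) × [bracket] = (589/π) × 0.850328 = 159.42 W/m².
— Configuration B (φ=-42.4°):
Solar declination: sin δ = sin ε · sin λ_s = sin 25.19° × sin 91.9° = 0.42539, so δ = +25.175°.
cos H₀ = −tan(-42.4°) tan(+25.175°) = 0.4292, H₀ = 1.1272 rad.
Bracket: H₀ sin φ sin δ + cos φ cos δ sin H₀ = 1.1272×-0.67430×0.42539 + 0.73846×0.90501×0.90321 = -0.323327 + 0.603628 = 0.280301.
Q̄ = (S₀/π) × [bracket] = (589/π) × 0.280301 = 52.552 W/m².
Ratio Q̄_A / Q̄_B = 159.42 / 52.552 = 3.034.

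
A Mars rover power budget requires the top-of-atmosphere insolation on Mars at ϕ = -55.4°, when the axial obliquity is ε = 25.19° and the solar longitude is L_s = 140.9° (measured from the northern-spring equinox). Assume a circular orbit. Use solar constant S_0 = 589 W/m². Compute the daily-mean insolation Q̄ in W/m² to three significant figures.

Q̄ ≈ 46.0 W/m²

Solar declination: sin δ = sin ε · sin L_s = sin 25.19° × sin 140.9° = 0.26843, so δ = +15.571°.
cos h₀ = −tan(-55.4°) tan(+15.571°) = 0.4039, h₀ = 1.1550 rad.
Bracket: h₀ sin ϕ sin δ + cos ϕ cos δ sin h₀ = 1.1550×-0.82314×0.26843 + 0.56784×0.96330×0.91479 = -0.255204 + 0.500390 = 0.245186.
Q̄ = (S_0/π) × [bracket] = (589/π) × 0.245186 = 45.97 W/m².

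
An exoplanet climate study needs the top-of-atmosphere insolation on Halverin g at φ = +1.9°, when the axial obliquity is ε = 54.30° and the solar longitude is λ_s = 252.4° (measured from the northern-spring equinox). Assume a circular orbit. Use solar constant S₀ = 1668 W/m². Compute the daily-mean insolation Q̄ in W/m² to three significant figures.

Q̄ ≈ 315 W/m²

Solar declination: sin δ = sin ε · sin λ_s = sin 54.30° × sin 252.4° = -0.77407, so δ = -50.721°.
cos H₀ = −tan(+1.9°) tan(-50.721°) = 0.0406, H₀ = 1.5302 rad.
Bracket: H₀ sin φ sin δ + cos φ cos δ sin H₀ = 1.5302×0.03316×-0.77407 + 0.99945×0.63310×0.99918 = -0.039277 + 0.632233 = 0.592956.
Q̄ = (S₀/π) × [bracket] = (1668/π) × 0.592956 = 314.8 W/m².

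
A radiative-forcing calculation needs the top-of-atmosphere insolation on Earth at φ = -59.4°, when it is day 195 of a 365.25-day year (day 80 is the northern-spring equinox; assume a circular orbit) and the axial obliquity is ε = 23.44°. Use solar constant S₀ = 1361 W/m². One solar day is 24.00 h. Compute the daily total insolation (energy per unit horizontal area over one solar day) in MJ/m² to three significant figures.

Solar longitude: λ_s = 360° × (195 − 80)/365.25 = 113.347°.
sin δ = sin 23.44° × sin 113.347° = 0.36522, so δ = +21.421°.
cos H₀ = −tan(-59.4°) tan(+21.421°) = 0.6634, H₀ = 0.8455 rad.
Bracket: H₀ sin φ sin δ + cos φ cos δ sin H₀ = 0.8455×-0.86074×0.36522 + 0.50904×0.93092×0.74829 = -0.265791 + 0.354596 = 0.088805.
Q̄ = (S₀/π) × [bracket] = (1361/π) × 0.088805 = 38.472 W/m².
Daily total = Q̄ × 24.00 h × 3600 s/h = 38.472 × 24.00 × 3600 / 10⁶ = 3.324 MJ/m².

3.32 MJ/m²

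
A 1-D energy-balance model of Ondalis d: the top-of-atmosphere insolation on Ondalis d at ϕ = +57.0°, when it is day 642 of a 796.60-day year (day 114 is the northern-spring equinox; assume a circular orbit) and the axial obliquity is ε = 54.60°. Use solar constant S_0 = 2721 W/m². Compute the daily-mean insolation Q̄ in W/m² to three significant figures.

Solar longitude: L_s = 360° × (642 − 114)/796.60 = 238.614°.
sin δ = sin 54.60° × sin 238.614° = -0.69586, so δ = -44.096°.
cos h₀ = −tan(+57.0°) tan(-44.096°) = 1.4920 ≥ 1 ⇒ polar night, h₀ = 0 and Q̄ = 0.

Q̄ ≈ 0.00 W/m²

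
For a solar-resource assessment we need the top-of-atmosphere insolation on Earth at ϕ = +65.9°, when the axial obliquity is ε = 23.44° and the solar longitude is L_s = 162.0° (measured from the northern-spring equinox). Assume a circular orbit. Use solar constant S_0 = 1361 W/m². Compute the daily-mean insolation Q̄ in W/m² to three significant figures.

Q̄ ≈ 259 W/m²

Solar declination: sin δ = sin ε · sin L_s = sin 23.44° × sin 162.0° = 0.12292, so δ = +7.061°.
cos h₀ = −tan(+65.9°) tan(+7.061°) = -0.2769, h₀ = 1.8514 rad.
Bracket: h₀ sin ϕ sin δ + cos ϕ cos δ sin h₀ = 1.8514×0.91283×0.12292 + 0.40833×0.99242×0.96090 = 0.207736 + 0.389390 = 0.597126.
Q̄ = (S_0/π) × [bracket] = (1361/π) × 0.597126 = 258.7 W/m².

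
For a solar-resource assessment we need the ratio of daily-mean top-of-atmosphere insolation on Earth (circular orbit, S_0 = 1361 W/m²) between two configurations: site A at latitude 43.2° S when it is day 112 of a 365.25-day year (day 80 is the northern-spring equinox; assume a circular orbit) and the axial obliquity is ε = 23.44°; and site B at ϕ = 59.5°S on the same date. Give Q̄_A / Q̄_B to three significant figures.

Q̄_A / Q̄_B ≈ 2.03

— Configuration A (ϕ=-43.2°):
Solar longitude: L_s = 360° × (112 − 80)/365.25 = 31.540°.
sin δ = sin 23.44° × sin 31.540° = 0.20808, so δ = +12.010°.
cos h₀ = −tan(-43.2°) tan(+12.010°) = 0.1998, h₀ = 1.3697 rad.
Bracket: h₀ sin ϕ sin δ + cos ϕ cos δ sin h₀ = 1.3697×-0.68455×0.20808 + 0.72897×0.97811×0.97984 = -0.195102 + 0.698639 = 0.503537.
Q̄ = (S_0/π) × [bracket] = (1361/π) × 0.503537 = 218.14 W/m².
— Configuration B (ϕ=-59.5°):
cos h₀ = −tan(-59.5°) tan(+12.010°) = 0.3612, h₀ = 1.2013 rad.
Bracket: h₀ sin ϕ sin δ + cos ϕ cos δ sin h₀ = 1.2013×-0.86163×0.20808 + 0.50754×0.97811×0.93251 = -0.215379 + 0.462926 = 0.247547.
Q̄ = (S_0/π) × [bracket] = (1361/π) × 0.247547 = 107.24 W/m².
Ratio Q̄_A / Q̄_B = 218.14 / 107.24 = 2.034.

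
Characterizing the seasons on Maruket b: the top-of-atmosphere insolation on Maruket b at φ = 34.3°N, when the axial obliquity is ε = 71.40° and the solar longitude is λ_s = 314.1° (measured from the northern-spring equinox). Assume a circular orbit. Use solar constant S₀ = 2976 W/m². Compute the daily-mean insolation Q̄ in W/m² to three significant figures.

Solar declination: sin δ = sin ε · sin λ_s = sin 71.40° × sin 314.1° = -0.68062, so δ = -42.892°.
cos H₀ = −tan(+34.3°) tan(-42.892°) = 0.6337, H₀ = 0.8844 rad.
Bracket: H₀ sin φ sin δ + cos φ cos δ sin H₀ = 0.8844×0.56353×-0.68062 + 0.82610×0.73264×0.77357 = -0.339211 + 0.468191 = 0.128980.
Q̄ = (S₀/π) × [bracket] = (2976/π) × 0.128980 = 122.2 W/m².

Q̄ ≈ 122 W/m²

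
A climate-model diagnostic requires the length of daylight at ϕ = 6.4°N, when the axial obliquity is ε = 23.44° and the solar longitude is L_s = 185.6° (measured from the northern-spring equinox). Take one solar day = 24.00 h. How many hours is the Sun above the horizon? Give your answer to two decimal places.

Solar declination: sin δ = sin ε · sin L_s = sin 23.44° × sin 185.6° = -0.03882, so δ = -2.225°.
cos h₀ = −tan ϕ · tan δ = −tan(+6.4°) × tan(-2.225°) = 0.0044, so h₀ = 1.5664 rad = 89.75°.
Daylight = 2h₀/(2π) × 24.00 h = (1.5664/π) × 24.00 = 11.97 h.

11.97 h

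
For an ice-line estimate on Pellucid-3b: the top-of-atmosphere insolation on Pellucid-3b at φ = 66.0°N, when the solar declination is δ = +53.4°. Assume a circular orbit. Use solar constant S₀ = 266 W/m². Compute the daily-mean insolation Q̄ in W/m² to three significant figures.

Q̄ ≈ 195 W/m²

cos H₀ = −tan(+66.0°) tan(+53.400°) = -3.0243 ≤ −1 ⇒ polar day, H₀ = π.
Bracket: H₀ sin φ sin δ + cos φ cos δ sin H₀ = 3.1416×0.91355×0.80282 + 0.40674×0.59622×0.00000 = 2.304100 + 0.000000 = 2.304100.
Q̄ = (S₀/π) × [bracket] = (266/π) × 2.304100 = 195.1 W/m².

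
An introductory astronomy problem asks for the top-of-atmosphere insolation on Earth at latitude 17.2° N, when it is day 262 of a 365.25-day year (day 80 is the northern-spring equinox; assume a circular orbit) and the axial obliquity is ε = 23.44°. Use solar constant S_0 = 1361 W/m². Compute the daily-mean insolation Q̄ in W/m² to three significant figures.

Solar longitude: L_s = 360° × (262 − 80)/365.25 = 179.384°.
sin δ = sin 23.44° × sin 179.384° = 0.00428, so δ = +0.245°.
cos h₀ = −tan(+17.2°) tan(+0.245°) = -0.0013, h₀ = 1.5721 rad.
Bracket: h₀ sin ϕ sin δ + cos ϕ cos δ sin h₀ = 1.5721×0.29571×0.00428 + 0.95528×0.99999×1.00000 = 0.001990 + 0.955270 = 0.957260.
Q̄ = (S_0/π) × [bracket] = (1361/π) × 0.957260 = 414.7 W/m².

Q̄ ≈ 415 W/m²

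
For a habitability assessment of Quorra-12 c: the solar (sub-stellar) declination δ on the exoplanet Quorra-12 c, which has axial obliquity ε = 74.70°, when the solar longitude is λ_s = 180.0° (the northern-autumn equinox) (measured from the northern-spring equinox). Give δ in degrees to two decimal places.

sin δ = sin ε · sin λ_s = sin 74.70° × sin 180.0° = 0.000000.
δ = arcsin(0.000000) = +0.00°.

δ = +0.00°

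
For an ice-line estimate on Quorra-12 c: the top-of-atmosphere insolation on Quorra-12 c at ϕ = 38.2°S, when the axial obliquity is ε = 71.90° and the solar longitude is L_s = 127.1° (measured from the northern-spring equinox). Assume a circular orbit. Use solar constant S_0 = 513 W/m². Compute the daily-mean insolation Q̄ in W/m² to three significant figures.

Q̄ ≈ 1.97 W/m²

Solar declination: sin δ = sin ε · sin L_s = sin 71.90° × sin 127.1° = 0.75812, so δ = +49.298°.
cos h₀ = −tan(-38.2°) tan(+49.298°) = 0.9148, h₀ = 0.4157 rad.
Bracket: h₀ sin ϕ sin δ + cos ϕ cos δ sin h₀ = 0.4157×-0.61841×0.75812 + 0.78586×0.65212×0.40384 = -0.194892 + 0.206958 = 0.012066.
Q̄ = (S_0/π) × [bracket] = (513/π) × 0.012066 = 1.970 W/m².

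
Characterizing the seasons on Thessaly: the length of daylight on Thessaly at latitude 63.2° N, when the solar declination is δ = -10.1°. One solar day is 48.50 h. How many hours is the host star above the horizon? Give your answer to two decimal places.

18.69 h

cos H₀ = −tan φ · tan δ = −tan(+63.2°) × tan(-10.100°) = 0.3526, so H₀ = 1.2104 rad = 69.35°.
Daylight = 2H₀/(2π) × 48.50 h = (1.2104/π) × 48.50 = 18.69 h.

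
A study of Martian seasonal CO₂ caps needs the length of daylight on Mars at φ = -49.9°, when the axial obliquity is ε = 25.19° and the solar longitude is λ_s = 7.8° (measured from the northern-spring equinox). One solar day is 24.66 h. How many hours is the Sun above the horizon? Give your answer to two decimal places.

Solar declination: sin δ = sin ε · sin λ_s = sin 25.19° × sin 7.8° = 0.05776, so δ = +3.311°.
cos H₀ = −tan φ · tan δ = −tan(-49.9°) × tan(+3.311°) = 0.0687, so H₀ = 1.5020 rad = 86.06°.
Daylight = 2H₀/(2π) × 24.66 h = (1.5020/π) × 24.66 = 11.79 h.

11.79 h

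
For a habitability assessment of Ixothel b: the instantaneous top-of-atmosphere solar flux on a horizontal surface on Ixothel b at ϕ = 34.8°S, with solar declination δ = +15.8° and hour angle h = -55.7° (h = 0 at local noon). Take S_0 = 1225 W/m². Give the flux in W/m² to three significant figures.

355 W/m²

cos θ_z = sin ϕ sin δ + cos ϕ cos δ cos h = -0.155394 + 0.445256 = 0.289862.
Flux = S_0 · cos θ_z = 1225 × 0.289862 = 355.1 W/m².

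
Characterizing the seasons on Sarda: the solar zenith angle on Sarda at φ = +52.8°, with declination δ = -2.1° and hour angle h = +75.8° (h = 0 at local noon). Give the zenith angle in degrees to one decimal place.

cos θ_z = sin φ sin δ + cos φ cos δ cos h = -0.029188 + 0.148213 = 0.119025.
θ_z = arccos(0.119025) = 83.2°.

θ_z = 83.2°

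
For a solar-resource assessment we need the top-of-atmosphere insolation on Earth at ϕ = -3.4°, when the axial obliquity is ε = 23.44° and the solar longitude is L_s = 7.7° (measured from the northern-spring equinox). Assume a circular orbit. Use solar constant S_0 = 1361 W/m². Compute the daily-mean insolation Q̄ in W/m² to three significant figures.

Q̄ ≈ 430 W/m²

Solar declination: sin δ = sin ε · sin L_s = sin 23.44° × sin 7.7° = 0.05330, so δ = +3.055°.
cos h₀ = −tan(-3.4°) tan(+3.055°) = 0.0032, h₀ = 1.5676 rad.
Bracket: h₀ sin ϕ sin δ + cos ϕ cos δ sin h₀ = 1.5676×-0.05931×0.05330 + 0.99824×0.99858×0.99999 = -0.004956 + 0.996813 = 0.991857.
Q̄ = (S_0/π) × [bracket] = (1361/π) × 0.991857 = 429.7 W/m².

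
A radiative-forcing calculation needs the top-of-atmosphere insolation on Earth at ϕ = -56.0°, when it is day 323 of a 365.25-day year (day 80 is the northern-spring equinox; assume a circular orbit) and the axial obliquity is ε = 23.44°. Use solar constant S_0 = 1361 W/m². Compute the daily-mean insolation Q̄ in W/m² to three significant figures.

Q̄ ≈ 455 W/m²

Solar longitude: L_s = 360° × (323 − 80)/365.25 = 239.507°.
sin δ = sin 23.44° × sin 239.507° = -0.34277, so δ = -20.046°.
cos h₀ = −tan(-56.0°) tan(-20.046°) = -0.5410, h₀ = 2.1424 rad.
Bracket: h₀ sin ϕ sin δ + cos ϕ cos δ sin h₀ = 2.1424×-0.82904×-0.34277 + 0.55919×0.93942×0.84105 = 0.608806 + 0.441816 = 1.050622.
Q̄ = (S_0/π) × [bracket] = (1361/π) × 1.050622 = 455.2 W/m².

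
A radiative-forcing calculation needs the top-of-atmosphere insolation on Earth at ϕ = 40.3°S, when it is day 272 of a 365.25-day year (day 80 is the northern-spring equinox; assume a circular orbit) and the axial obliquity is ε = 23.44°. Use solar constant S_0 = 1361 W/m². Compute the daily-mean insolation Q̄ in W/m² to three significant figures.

Solar longitude: L_s = 360° × (272 − 80)/365.25 = 189.240°.
sin δ = sin 23.44° × sin 189.240° = -0.06387, so δ = -3.662°.
cos h₀ = −tan(-40.3°) tan(-3.662°) = -0.0543, h₀ = 1.6251 rad.
Bracket: h₀ sin ϕ sin δ + cos ϕ cos δ sin h₀ = 1.6251×-0.64679×-0.06387 + 0.76267×0.99796×0.99853 = 0.067134 + 0.759995 = 0.827129.
Q̄ = (S_0/π) × [bracket] = (1361/π) × 0.827129 = 358.3 W/m².

Q̄ ≈ 358 W/m²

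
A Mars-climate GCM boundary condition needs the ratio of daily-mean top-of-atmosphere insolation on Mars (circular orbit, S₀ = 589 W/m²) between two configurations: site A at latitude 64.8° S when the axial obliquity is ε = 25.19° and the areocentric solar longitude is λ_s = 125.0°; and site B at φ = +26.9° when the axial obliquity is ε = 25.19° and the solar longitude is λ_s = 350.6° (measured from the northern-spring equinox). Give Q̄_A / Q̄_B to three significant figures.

— Configuration A (φ=-64.8°):
sin δ = sin 25.19° × sin 125.0° = 0.34865, so δ = +20.405°.
cos H₀ = −tan(-64.8°) tan(+20.405°) = 0.7905, H₀ = 0.6591 rad.
Bracket: H₀ sin φ sin δ + cos φ cos δ sin H₀ = 0.6591×-0.90483×0.34865 + 0.42578×0.93725×0.61244 = -0.207926 + 0.244402 = 0.036476.
Q̄ = (S₀/π) × [bracket] = (589/π) × 0.036476 = 6.8387 W/m².
— Configuration B (φ=+26.9°):
Solar declination: sin δ = sin ε · sin λ_s = sin 25.19° × sin 350.6° = -0.06952, so δ = -3.986°.
cos H₀ = −tan(+26.9°) tan(-3.986°) = 0.0354, H₀ = 1.5354 rad.
Bracket: H₀ sin φ sin δ + cos φ cos δ sin H₀ = 1.5354×0.45243×-0.06952 + 0.89180×0.99758×0.99937 = -0.048293 + 0.889081 = 0.840788.
Q̄ = (S₀/π) × [bracket] = (589/π) × 0.840788 = 157.63 W/m².
Ratio Q̄_A / Q̄_B = 6.8387 / 157.63 = 0.04338.

Q̄_A / Q̄_B ≈ 0.0434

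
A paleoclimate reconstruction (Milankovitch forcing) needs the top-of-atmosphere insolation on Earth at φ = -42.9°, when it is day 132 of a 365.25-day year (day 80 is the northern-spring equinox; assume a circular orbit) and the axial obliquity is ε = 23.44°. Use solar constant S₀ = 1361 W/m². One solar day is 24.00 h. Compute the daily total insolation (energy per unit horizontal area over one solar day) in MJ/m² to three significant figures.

14.9 MJ/m²

Solar longitude: λ_s = 360° × (132 − 80)/365.25 = 51.253°.
sin δ = sin 23.44° × sin 51.253° = 0.31024, so δ = +18.074°.
cos H₀ = −tan(-42.9°) tan(+18.074°) = 0.3033, H₀ = 1.2627 rad.
Bracket: H₀ sin φ sin δ + cos φ cos δ sin H₀ = 1.2627×-0.68072×0.31024 + 0.73254×0.95066×0.95291 = -0.266665 + 0.663603 = 0.396938.
Q̄ = (S₀/π) × [bracket] = (1361/π) × 0.396938 = 171.96 W/m².
Daily total = Q̄ × 24.00 h × 3600 s/h = 171.96 × 24.00 × 3600 / 10⁶ = 14.86 MJ/m².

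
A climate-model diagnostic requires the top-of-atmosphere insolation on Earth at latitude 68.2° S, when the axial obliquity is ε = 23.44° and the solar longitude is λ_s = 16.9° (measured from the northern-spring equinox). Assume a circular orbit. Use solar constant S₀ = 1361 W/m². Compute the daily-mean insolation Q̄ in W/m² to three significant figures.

Q̄ ≈ 93.6 W/m²

Solar declination: sin δ = sin ε · sin λ_s = sin 23.44° × sin 16.9° = 0.11564, so δ = +6.640°.
cos H₀ = −tan(-68.2°) tan(+6.640°) = 0.2911, H₀ = 1.2755 rad.
Bracket: H₀ sin φ sin δ + cos φ cos δ sin H₀ = 1.2755×-0.92849×0.11564 + 0.37137×0.99329×0.95670 = -0.136951 + 0.352906 = 0.215955.
Q̄ = (S₀/π) × [bracket] = (1361/π) × 0.215955 = 93.56 W/m².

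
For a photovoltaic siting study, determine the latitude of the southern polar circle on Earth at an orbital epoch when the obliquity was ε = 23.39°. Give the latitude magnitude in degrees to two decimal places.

66.61°

The polar circle is the lowest latitude that experiences at least one full rotation of continuous darkness at the northern-summer solstice; it lies at |ϕ| = 90° − ε = 90° − 23.39° = 66.61°.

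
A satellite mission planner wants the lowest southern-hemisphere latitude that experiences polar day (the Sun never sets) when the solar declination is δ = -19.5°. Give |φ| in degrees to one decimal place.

|φ| = 70.5°

Polar day requires cos H₀ = −tan φ tan δ ≤ −1, i.e. tan φ tan δ ≥ 1.
The boundary is |tan φ| · |tan δ| = 1, so |φ| = 90° − |δ| = 90° − 19.5° = 70.5° in the southern hemisphere.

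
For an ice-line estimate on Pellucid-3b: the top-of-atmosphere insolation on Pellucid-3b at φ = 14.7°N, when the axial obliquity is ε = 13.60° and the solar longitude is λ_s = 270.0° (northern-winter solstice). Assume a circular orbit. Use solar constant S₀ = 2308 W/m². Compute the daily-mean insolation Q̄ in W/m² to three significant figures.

Q̄ ≈ 623 W/m²

Solar declination: sin δ = sin ε · sin λ_s = sin 13.60° × sin 270.0° = -0.23514, so δ = -13.600°.
cos H₀ = −tan(+14.7°) tan(-13.600°) = 0.0635, H₀ = 1.5073 rad.
Bracket: H₀ sin φ sin δ + cos φ cos δ sin H₀ = 1.5073×0.25376×-0.23514 + 0.96727×0.97196×0.99798 = -0.089939 + 0.938249 = 0.848310.
Q̄ = (S₀/π) × [bracket] = (2308/π) × 0.848310 = 623.2 W/m².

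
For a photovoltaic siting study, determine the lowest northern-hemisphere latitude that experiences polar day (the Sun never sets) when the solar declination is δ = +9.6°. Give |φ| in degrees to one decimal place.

Polar day requires cos H₀ = −tan φ tan δ ≤ −1, i.e. tan φ tan δ ≥ 1.
The boundary is |tan φ| · |tan δ| = 1, so |φ| = 90° − |δ| = 90° − 9.6° = 80.4° in the northern hemisphere.

|φ| = 80.4°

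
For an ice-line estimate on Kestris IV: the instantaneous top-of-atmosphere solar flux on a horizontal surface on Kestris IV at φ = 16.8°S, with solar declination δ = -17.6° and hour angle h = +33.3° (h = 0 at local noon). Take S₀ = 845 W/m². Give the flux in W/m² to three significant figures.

cos θ_z = sin φ sin δ + cos φ cos δ cos h = 0.087395 + 0.762681 = 0.850076.
Flux = S₀ · cos θ_z = 845 × 0.850076 = 718.3 W/m².

718 W/m²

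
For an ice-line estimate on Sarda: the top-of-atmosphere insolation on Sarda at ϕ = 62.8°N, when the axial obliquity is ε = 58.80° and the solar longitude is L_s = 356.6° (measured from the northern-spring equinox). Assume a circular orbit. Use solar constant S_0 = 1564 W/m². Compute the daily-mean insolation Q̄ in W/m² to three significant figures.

Solar declination: sin δ = sin ε · sin L_s = sin 58.80° × sin 356.6° = -0.05073, so δ = -2.908°.
cos h₀ = −tan(+62.8°) tan(-2.908°) = 0.0988, h₀ = 1.4718 rad.
Bracket: h₀ sin ϕ sin δ + cos ϕ cos δ sin h₀ = 1.4718×0.88942×-0.05073 + 0.45710×0.99871×0.99510 = -0.066408 + 0.454273 = 0.387865.
Q̄ = (S_0/π) × [bracket] = (1564/π) × 0.387865 = 193.1 W/m².

Q̄ ≈ 193 W/m²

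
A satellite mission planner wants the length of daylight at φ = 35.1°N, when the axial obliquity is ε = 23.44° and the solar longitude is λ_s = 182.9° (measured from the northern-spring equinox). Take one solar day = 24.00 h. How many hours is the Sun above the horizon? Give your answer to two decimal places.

Solar declination: sin δ = sin ε · sin λ_s = sin 23.44° × sin 182.9° = -0.02013, so δ = -1.153°.
cos H₀ = −tan φ · tan δ = −tan(+35.1°) × tan(-1.153°) = 0.0141, so H₀ = 1.5566 rad = 89.19°.
Daylight = 2H₀/(2π) × 24.00 h = (1.5566/π) × 24.00 = 11.89 h.

11.89 h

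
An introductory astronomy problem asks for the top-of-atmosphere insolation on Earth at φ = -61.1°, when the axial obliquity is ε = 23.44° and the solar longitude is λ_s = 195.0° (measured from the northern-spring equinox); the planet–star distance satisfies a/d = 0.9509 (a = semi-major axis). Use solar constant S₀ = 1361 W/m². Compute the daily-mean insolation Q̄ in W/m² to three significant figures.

Solar declination: sin δ = sin ε · sin λ_s = sin 23.44° × sin 195.0° = -0.10296, so δ = -5.909°.
cos H₀ = −tan(-61.1°) tan(-5.909°) = -0.1875, H₀ = 1.7594 rad.
Bracket: H₀ sin φ sin δ + cos φ cos δ sin H₀ = 1.7594×-0.87546×-0.10296 + 0.48328×0.99469×0.98226 = 0.158588 + 0.472186 = 0.630774.
Inverse-square distance factor (a/d)² = 0.9509² = 0.904211.
Q̄ = (S₀/π) × 0.904211 × [bracket] = (1361/π) × 0.904211 × 0.630774 = 247.1 W/m².

Q̄ ≈ 247 W/m²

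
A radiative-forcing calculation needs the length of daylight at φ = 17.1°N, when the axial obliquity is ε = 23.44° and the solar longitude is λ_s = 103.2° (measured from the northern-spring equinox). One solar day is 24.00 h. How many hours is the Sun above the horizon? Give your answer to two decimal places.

Solar declination: sin δ = sin ε · sin λ_s = sin 23.44° × sin 103.2° = 0.38728, so δ = +22.785°.
cos H₀ = −tan φ · tan δ = −tan(+17.1°) × tan(+22.785°) = -0.1292, so H₀ = 1.7004 rad = 97.42°.
Daylight = 2H₀/(2π) × 24.00 h = (1.7004/π) × 24.00 = 12.99 h.

12.99 h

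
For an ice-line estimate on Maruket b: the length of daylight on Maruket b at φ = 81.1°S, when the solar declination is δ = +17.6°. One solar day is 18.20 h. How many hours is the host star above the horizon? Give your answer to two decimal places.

0.00 h

cos H₀ = −tan φ · tan δ = 2.0257 ≥ 1, so the host star never rises (polar night) and H₀ = 0.
Daylight = 2H₀/(2π) × 18.20 h = (0.0000/π) × 18.20 = 0.00 h.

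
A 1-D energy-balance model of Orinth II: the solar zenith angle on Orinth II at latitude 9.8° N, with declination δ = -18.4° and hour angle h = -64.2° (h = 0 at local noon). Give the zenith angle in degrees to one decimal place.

θ_z = 69.3°

cos θ_z = sin φ sin δ + cos φ cos δ cos h = -0.053726 + 0.406954 = 0.353228.
θ_z = arccos(0.353228) = 69.3°.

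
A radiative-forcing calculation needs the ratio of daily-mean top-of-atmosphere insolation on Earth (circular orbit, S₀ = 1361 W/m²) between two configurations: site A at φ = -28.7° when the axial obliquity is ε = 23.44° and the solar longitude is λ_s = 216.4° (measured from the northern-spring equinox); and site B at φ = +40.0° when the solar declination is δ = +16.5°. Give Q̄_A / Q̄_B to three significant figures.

— Configuration A (φ=-28.7°):
Solar declination: sin δ = sin ε · sin λ_s = sin 23.44° × sin 216.4° = -0.23606, so δ = -13.654°.
cos H₀ = −tan(-28.7°) tan(-13.654°) = -0.1330, H₀ = 1.7042 rad.
Bracket: H₀ sin φ sin δ + cos φ cos δ sin H₀ = 1.7042×-0.48022×-0.23606 + 0.87715×0.97174×0.99112 = 0.193189 + 0.844793 = 1.037982.
Q̄ = (S₀/π) × [bracket] = (1361/π) × 1.037982 = 449.67 W/m².
— Configuration B (φ=+40.0°):
cos H₀ = −tan(+40.0°) tan(+16.500°) = -0.2486, H₀ = 1.8220 rad.
Bracket: H₀ sin φ sin δ + cos φ cos δ sin H₀ = 1.8220×0.64279×0.28402 + 0.76604×0.95882×0.96862 = 0.332634 + 0.711446 = 1.044080.
Q̄ = (S₀/π) × [bracket] = (1361/π) × 1.044080 = 452.32 W/m².
Ratio Q̄_A / Q̄_B = 449.67 / 452.32 = 0.9941.

Q̄_A / Q̄_B ≈ 0.994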